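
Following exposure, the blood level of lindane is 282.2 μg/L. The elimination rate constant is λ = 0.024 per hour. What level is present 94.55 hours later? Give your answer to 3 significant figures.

29.2 μg/L

t½ = ln 2 / λ = 0.69315 / 0.024 ≈ 28.881 hours.
Number of half-lives: n = 94.55/28.881 ≈ 3.2738.
Remaining = 282.2 × (1/2)^3.2738 = 282.2 × 0.10339 ≈ 29.178 μg/L.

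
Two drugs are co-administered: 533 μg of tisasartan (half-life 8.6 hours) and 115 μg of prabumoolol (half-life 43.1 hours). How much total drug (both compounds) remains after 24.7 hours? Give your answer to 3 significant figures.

tisasartan: 533 × (1/2)^(24.7/8.6) = 533 × (1/2)^2.8721 ≈ 72.802 μg.
prabumoolol: 115 × (1/2)^(24.7/43.1) = 115 × (1/2)^0.57309 ≈ 77.3 μg.
Total = 72.802 + 77.3 ≈ 150.1 μg.

150 μg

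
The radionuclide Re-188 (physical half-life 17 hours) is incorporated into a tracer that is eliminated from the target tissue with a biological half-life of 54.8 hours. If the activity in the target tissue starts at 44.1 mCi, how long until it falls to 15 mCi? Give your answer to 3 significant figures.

1/t_eff = 1/t_phys + 1/t_biol = 1/17 + 1/54.8 = 0.077072 per hour.
t_eff = 17 × 54.8 / (17 + 54.8) ≈ 12.975 hours.
n = log₂(44.1/15) ≈ 1.5558; t = 1.5558 × 12.975 ≈ 20.187 hours.

20.2 hours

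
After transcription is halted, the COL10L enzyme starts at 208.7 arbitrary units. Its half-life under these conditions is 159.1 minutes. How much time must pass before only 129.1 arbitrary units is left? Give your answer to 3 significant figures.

Fraction remaining = 129.1/208.7 ≈ 0.61859.
n = log₂(208.7/129.1) = ln(1.6166)/ln 2 ≈ 0.69294 half-lives.
t = n × t½ = 0.69294 × 159.1 ≈ 110.25 minutes.

110 minutes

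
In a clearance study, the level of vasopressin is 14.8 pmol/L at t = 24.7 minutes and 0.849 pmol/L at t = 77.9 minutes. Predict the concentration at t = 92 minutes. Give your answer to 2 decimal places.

0.40 pmol/L

Over Δt = 77.9 − 24.7 = 53.2 minutes, the level fell by a factor of 14.8/0.849 ≈ 17.432.
n = log₂(17.432) ≈ 4.1237 half-lives, so t½ = 53.2/4.1237 ≈ 12.901 minutes.
From t = 77.9 to t = 92: 0.849 × (1/2)^((92−77.9)/12.901) ≈ 0.39802 pmol/L.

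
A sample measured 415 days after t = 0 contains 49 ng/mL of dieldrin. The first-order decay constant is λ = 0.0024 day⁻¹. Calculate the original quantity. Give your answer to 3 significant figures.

t½ = ln 2 / λ = 0.69315 / 0.0024 ≈ 288.81 days.
Number of half-lives elapsed: n = 415/288.81 ≈ 1.4369.
A₀ = A × 2^n = 49 × 2^1.4369 = 49 × 2.7074 ≈ 132.66 ng/mL.

133 ng/mL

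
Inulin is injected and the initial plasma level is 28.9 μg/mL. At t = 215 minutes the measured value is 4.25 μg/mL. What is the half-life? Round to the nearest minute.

A/A₀ = 4.25/28.9 ≈ 0.14706.
n = log₂(6.8) ≈ 2.7655 half-lives elapsed in 215 minutes.
t½ = 215/2.7655 ≈ 77.743 minutes.

78 minutes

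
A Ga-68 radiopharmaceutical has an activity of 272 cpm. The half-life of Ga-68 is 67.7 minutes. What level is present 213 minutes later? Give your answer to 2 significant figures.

31 cpm

Number of half-lives: n = 213/67.7 ≈ 3.1462.
Remaining = 272 × (1/2)^3.1462 = 272 × 0.11295 ≈ 30.723 cpm.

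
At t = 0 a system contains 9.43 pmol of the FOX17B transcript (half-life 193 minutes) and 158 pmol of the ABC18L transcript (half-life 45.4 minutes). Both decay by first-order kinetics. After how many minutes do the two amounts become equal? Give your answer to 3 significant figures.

241 minutes

Set 9.43·(1/2)^(t/193) = 158·(1/2)^(t/45.4).
Taking log₂: log₂(9.43/158) = t·(1/193 − 1/45.4).
log₂(0.059684) = -4.0665; 1/193 − 1/45.4 = -0.016845.
t = -4.0665 / -0.016845 ≈ 241.41 minutes.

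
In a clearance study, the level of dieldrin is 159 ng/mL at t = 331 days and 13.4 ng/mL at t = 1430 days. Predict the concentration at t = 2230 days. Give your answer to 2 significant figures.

2.2 ng/mL

Over Δt = 1430 − 331 = 1099 days, the level fell by a factor of 159/13.4 ≈ 11.866.
n = log₂(11.866) ≈ 3.5687 half-lives, so t½ = 1099/3.5687 ≈ 307.95 days.
From t = 1430 to t = 2230: 13.4 × (1/2)^((2230−1430)/307.95) ≈ 2.2136 ng/mL.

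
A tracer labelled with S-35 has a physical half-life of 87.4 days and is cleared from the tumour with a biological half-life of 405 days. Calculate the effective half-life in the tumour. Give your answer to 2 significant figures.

1/t_eff = 1/t_phys + 1/t_biol = 1/87.4 + 1/405 = 0.013911 per day.
t_eff = 87.4 × 405 / (87.4 + 405) ≈ 71.887 days.

72 days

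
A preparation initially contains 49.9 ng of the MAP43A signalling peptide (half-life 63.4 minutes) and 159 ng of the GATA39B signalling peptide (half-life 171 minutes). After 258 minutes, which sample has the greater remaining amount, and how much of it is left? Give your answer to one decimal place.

MAP43A signalling peptide: 49.9 × (1/2)^4.0694 ≈ 2.9723 ng.
GATA39B signalling peptide: 159 × (1/2)^1.5088 ≈ 55.874 ng.
GATA39B signalling peptide has more remaining, at ≈ 55.874 ng.

GATA39B signalling peptide, 55.9 ng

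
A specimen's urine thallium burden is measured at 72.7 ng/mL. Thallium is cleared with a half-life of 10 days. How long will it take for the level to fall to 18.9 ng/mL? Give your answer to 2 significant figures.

Fraction remaining = 18.9/72.7 ≈ 0.25997.
n = log₂(72.7/18.9) = ln(3.8466)/ln 2 ≈ 1.9436 half-lives.
t = n × t½ = 1.9436 × 10 ≈ 19.436 days.

19 days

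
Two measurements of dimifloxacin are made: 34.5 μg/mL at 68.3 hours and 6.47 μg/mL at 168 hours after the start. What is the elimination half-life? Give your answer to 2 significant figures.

Over Δt = 168 − 68.3 = 99.7 hours, the level fell by a factor of 34.5/6.47 ≈ 5.3323.
n = log₂(5.3323) ≈ 2.4148 half-lives, so t½ = 99.7/2.4148 ≈ 41.288 hours.

41 hours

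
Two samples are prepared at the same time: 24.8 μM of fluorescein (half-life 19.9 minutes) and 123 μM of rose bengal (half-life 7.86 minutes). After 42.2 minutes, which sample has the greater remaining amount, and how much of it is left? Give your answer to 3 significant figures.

fluorescein: 24.8 × (1/2)^2.1206 ≈ 5.7028 μM.
rose bengal: 123 × (1/2)^5.369 ≈ 2.9764 μM.
Fluorescein has more remaining, at ≈ 5.7028 μM.

fluorescein, 5.70 μM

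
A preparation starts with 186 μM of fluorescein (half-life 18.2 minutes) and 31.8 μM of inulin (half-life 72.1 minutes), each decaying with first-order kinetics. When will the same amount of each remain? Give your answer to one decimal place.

62.0 minutes

Set 186·(1/2)^(t/18.2) = 31.8·(1/2)^(t/72.1).
Taking log₂: log₂(186/31.8) = t·(1/18.2 − 1/72.1).
log₂(5.8491) = 2.5482; 1/18.2 − 1/72.1 = 0.041075.
t = 2.5482 / 0.041075 ≈ 62.037 minutes.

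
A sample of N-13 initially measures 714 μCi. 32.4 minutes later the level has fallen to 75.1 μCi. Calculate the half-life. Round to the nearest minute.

A/A₀ = 75.1/714 ≈ 0.10518.
n = log₂(9.5073) ≈ 3.249 half-lives elapsed in 32.4 minutes.
t½ = 32.4/3.249 ≈ 9.9722 minutes.

10 minutes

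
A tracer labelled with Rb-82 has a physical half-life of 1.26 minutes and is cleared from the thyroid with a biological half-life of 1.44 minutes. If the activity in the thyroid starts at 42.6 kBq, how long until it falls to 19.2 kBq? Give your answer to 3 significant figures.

1/t_eff = 1/t_phys + 1/t_biol = 1/1.26 + 1/1.44 = 1.4881 per minute.
t_eff = 1.26 × 1.44 / (1.26 + 1.44) ≈ 0.672 minutes.
n = log₂(42.6/19.2) ≈ 1.1497; t = 1.1497 × 0.672 ≈ 0.77263 minutes.

0.773 minutes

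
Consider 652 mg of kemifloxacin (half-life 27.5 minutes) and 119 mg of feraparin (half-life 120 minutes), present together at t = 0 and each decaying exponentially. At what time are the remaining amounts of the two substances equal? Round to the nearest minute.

Set 652·(1/2)^(t/27.5) = 119·(1/2)^(t/120).
Taking log₂: log₂(652/119) = t·(1/27.5 − 1/120).
log₂(5.479) = 2.4539; 1/27.5 − 1/120 = 0.02803.
t = 2.4539 / 0.02803 ≈ 87.545 minutes.

88 minutes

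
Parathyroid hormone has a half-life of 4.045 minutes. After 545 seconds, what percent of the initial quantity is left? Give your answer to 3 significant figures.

545 seconds = 9.08333 minutes.
n = 9.08333/4.045 ≈ 2.2456 half-lives.
Fraction remaining = (1/2)^2.2456 ≈ 0.21087, i.e. 21.087%.

21.1%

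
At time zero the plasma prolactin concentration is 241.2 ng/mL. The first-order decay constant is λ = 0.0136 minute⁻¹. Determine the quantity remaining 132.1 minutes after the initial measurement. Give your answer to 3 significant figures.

t½ = ln 2 / λ = 0.69315 / 0.0136 ≈ 50.967 minutes.
Number of half-lives: n = 132.1/50.967 ≈ 2.5919.
Remaining = 241.2 × (1/2)^2.5919 = 241.2 × 0.16587 ≈ 40.007 ng/mL.

40.0 ng/mL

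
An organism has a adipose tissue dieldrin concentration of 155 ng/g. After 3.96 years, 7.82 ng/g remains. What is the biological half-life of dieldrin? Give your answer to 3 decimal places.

A/A₀ = 7.82/155 ≈ 0.050452.
n = log₂(19.821) ≈ 4.309 half-lives elapsed in 3.96 years.
t½ = 3.96/4.309 ≈ 0.91902 years.

0.919 years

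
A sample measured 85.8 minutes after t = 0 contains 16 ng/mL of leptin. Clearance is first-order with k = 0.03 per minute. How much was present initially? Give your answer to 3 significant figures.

210 ng/mL

t½ = ln 2 / k = 0.69315 / 0.03 ≈ 23.105 minutes.
Number of half-lives elapsed: n = 85.8/23.105 ≈ 3.7135.
A₀ = A × 2^n = 16 × 2^3.7135 = 16 × 13.118 ≈ 209.89 ng/mL.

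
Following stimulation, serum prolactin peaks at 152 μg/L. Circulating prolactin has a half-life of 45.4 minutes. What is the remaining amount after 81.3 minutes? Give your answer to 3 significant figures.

43.9 μg/L

Number of half-lives: n = 81.3/45.4 ≈ 1.7907.
Remaining = 152 × (1/2)^1.7907 = 152 × 0.28902 ≈ 43.931 μg/L.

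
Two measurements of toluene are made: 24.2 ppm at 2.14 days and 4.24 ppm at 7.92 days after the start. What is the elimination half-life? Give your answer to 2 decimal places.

2.30 days

Over Δt = 7.92 − 2.14 = 5.78 days, the level fell by a factor of 24.2/4.24 ≈ 5.7075.
n = log₂(5.7075) ≈ 2.5129 half-lives, so t½ = 5.78/2.5129 ≈ 2.3002 days.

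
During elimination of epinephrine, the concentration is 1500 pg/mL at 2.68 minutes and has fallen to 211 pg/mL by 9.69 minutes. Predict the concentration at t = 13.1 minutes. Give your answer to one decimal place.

81.3 pg/mL

Over Δt = 9.69 − 2.68 = 7.01 minutes, the level fell by a factor of 1500/211 ≈ 7.109.
n = log₂(7.109) ≈ 2.8296 half-lives, so t½ = 7.01/2.8296 ≈ 2.4773 minutes.
From t = 9.69 to t = 13.1: 211 × (1/2)^((13.1−9.69)/2.4773) ≈ 81.268 pg/mL.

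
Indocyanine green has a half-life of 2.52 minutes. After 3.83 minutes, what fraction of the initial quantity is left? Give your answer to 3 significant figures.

n = 3.83/2.52 ≈ 1.5198 half-lives.
Fraction remaining = (1/2)^1.5198 ≈ 0.34872.

0.349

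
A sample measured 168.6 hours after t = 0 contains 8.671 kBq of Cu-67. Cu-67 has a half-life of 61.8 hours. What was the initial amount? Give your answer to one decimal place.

Number of half-lives elapsed: n = 168.6/61.8 ≈ 2.7282.
A₀ = A × 2^n = 8.671 × 2^2.7282 = 8.671 × 6.6261 ≈ 57.455 kBq.

57.5 kBq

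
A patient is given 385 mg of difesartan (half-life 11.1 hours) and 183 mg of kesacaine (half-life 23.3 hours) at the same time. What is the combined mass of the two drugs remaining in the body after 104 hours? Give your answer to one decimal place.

difesartan: 385 × (1/2)^(104/11.1) = 385 × (1/2)^9.3694 ≈ 0.5821 mg.
kesacaine: 183 × (1/2)^(104/23.3) = 183 × (1/2)^4.4635 ≈ 8.2946 mg.
Total = 0.5821 + 8.2946 ≈ 8.8767 mg.

8.9 mg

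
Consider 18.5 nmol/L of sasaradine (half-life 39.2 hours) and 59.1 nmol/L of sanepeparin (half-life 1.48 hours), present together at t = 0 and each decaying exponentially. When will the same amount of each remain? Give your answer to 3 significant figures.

Set 18.5·(1/2)^(t/39.2) = 59.1·(1/2)^(t/1.48).
Taking log₂: log₂(18.5/59.1) = t·(1/39.2 − 1/1.48).
log₂(0.31303) = -1.6756; 1/39.2 − 1/1.48 = -0.65017.
t = -1.6756 / -0.65017 ≈ 2.5772 hours.

2.58 hours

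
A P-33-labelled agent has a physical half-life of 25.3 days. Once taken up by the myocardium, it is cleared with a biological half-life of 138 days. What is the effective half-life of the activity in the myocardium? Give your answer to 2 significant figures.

21 days

1/t_eff = 1/t_phys + 1/t_biol = 1/25.3 + 1/138 = 0.046772 per day.
t_eff = 25.3 × 138 / (25.3 + 138) ≈ 21.38 days.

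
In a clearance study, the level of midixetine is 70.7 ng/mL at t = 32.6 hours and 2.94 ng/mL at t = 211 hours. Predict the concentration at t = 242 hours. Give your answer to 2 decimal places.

Over Δt = 211 − 32.6 = 178.4 hours, the level fell by a factor of 70.7/2.94 ≈ 24.048.
n = log₂(24.048) ≈ 4.5878 half-lives, so t½ = 178.4/4.5878 ≈ 38.886 hours.
From t = 211 to t = 242: 2.94 × (1/2)^((242−211)/38.886) ≈ 1.6919 ng/mL.

1.69 ng/mL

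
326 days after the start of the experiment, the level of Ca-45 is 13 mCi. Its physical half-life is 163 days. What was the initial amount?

Number of half-lives elapsed: n = 326/163 ≈ 2.
A₀ = A × 2^n = 13 × 2^2 = 13 × 4 ≈ 52 mCi.

52 mCi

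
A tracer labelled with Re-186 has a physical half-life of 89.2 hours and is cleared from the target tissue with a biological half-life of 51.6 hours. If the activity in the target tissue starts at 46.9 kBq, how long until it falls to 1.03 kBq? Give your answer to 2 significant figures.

180 hours

1/t_eff = 1/t_phys + 1/t_biol = 1/89.2 + 1/51.6 = 0.030591 per hour.
t_eff = 89.2 × 51.6 / (89.2 + 51.6) ≈ 32.69 hours.
n = log₂(46.9/1.03) ≈ 5.5089; t = 5.5089 × 32.69 ≈ 180.08 hours.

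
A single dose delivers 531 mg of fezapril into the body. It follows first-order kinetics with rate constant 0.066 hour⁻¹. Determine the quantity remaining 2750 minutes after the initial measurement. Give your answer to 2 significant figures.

t½ = ln 2 / λ = 0.69315 / 0.066 ≈ 10.502 hours.
Convert the elapsed time: 2750 minutes = 45.8333 hours.
Number of half-lives: n = 45.8333/10.502 ≈ 4.3642.
Remaining = 531 × (1/2)^4.3642 = 531 × 0.048558 ≈ 25.784 mg.

26 mg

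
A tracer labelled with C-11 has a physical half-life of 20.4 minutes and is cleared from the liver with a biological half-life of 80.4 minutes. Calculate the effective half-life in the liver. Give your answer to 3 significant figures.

16.3 minutes

1/t_eff = 1/t_phys + 1/t_biol = 1/20.4 + 1/80.4 = 0.061457 per minute.
t_eff = 20.4 × 80.4 / (20.4 + 80.4) ≈ 16.271 minutes.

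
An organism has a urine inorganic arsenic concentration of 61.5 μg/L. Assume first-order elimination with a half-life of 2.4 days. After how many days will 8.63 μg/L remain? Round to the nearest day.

7 days

Fraction remaining = 8.63/61.5 ≈ 0.14033.
n = log₂(61.5/8.63) = ln(7.1263)/ln 2 ≈ 2.8332 half-lives.
t = n × t½ = 2.8332 × 2.4 ≈ 6.7996 days.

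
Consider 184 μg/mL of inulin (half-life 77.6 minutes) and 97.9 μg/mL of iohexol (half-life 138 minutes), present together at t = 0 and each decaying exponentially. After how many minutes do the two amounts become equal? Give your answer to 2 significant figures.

Set 184·(1/2)^(t/77.6) = 97.9·(1/2)^(t/138).
Taking log₂: log₂(184/97.9) = t·(1/77.6 − 1/138).
log₂(1.8795) = 0.91033; 1/77.6 − 1/138 = 0.0056402.
t = 0.91033 / 0.0056402 ≈ 161.4 minutes.

160 minutes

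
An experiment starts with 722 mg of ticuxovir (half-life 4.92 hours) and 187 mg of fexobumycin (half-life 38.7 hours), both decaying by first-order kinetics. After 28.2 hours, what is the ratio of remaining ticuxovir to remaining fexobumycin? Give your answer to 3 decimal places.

0.120

ticuxovir: 722 × (1/2)^(28.2/4.92) = 722 × (1/2)^5.7317 ≈ 13.587 mg.
fexobumycin: 187 × (1/2)^(28.2/38.7) = 187 × (1/2)^0.72868 ≈ 112.85 mg.
Ratio ≈ 13.587 / 112.85 ≈ 0.1204.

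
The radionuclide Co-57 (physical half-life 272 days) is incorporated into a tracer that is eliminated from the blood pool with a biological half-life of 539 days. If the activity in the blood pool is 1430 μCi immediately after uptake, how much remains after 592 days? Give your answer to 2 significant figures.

150 μCi

1/t_eff = 1/t_phys + 1/t_biol = 1/272 + 1/539 = 0.0055318 per day.
t_eff = 272 × 539 / (272 + 539) ≈ 180.77 days.
Remaining = 1430 × (1/2)^(592/180.77) = 1430 × (1/2)^3.2748 ≈ 147.75 μCi.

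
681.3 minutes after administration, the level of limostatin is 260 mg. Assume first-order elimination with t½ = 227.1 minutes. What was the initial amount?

2080 mg

Number of half-lives elapsed: n = 681.3/227.1 ≈ 3.
A₀ = A × 2^n = 260 × 2^3 = 260 × 8 ≈ 2080 mg.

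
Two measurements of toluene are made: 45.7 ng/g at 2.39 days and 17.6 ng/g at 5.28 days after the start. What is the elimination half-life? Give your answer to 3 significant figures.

2.10 days

Over Δt = 5.28 − 2.39 = 2.89 days, the level fell by a factor of 45.7/17.6 ≈ 2.5966.
n = log₂(2.5966) ≈ 1.3766 half-lives, so t½ = 2.89/1.3766 ≈ 2.0993 days.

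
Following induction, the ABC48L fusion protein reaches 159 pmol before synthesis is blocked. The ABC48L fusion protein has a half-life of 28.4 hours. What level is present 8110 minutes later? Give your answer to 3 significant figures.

Convert the elapsed time: 8110 minutes = 135.167 hours.
Number of half-lives: n = 135.167/28.4 ≈ 4.7594.
Remaining = 159 × (1/2)^4.7594 = 159 × 0.036922 ≈ 5.8705 pmol.

5.87 pmol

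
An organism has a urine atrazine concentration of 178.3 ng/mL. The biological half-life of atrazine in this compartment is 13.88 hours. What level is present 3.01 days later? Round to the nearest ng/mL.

5 ng/mL

Convert the elapsed time: 3.01 days = 72.24 hours.
Number of half-lives: n = 72.24/13.88 ≈ 5.2046.
Remaining = 178.3 × (1/2)^5.2046 = 178.3 × 0.027118 ≈ 4.8351 ng/mL.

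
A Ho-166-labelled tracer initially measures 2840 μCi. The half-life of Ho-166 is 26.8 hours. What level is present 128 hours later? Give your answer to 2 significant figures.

Number of half-lives: n = 128/26.8 ≈ 4.7761.
Remaining = 2840 × (1/2)^4.7761 = 2840 × 0.036496 ≈ 103.65 μCi.

100 μCi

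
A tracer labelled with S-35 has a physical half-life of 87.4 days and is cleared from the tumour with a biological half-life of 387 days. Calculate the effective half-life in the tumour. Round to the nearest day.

71 days

1/t_eff = 1/t_phys + 1/t_biol = 1/87.4 + 1/387 = 0.014026 per day.
t_eff = 87.4 × 387 / (87.4 + 387) ≈ 71.298 days.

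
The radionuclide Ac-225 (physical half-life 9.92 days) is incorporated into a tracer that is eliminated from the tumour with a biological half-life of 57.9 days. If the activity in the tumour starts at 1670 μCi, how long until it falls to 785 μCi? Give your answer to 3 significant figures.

1/t_eff = 1/t_phys + 1/t_biol = 1/9.92 + 1/57.9 = 0.11808 per day.
t_eff = 9.92 × 57.9 / (9.92 + 57.9) ≈ 8.469 days.
n = log₂(1670/785) ≈ 1.0891; t = 1.0891 × 8.469 ≈ 9.2235 days.

9.22 days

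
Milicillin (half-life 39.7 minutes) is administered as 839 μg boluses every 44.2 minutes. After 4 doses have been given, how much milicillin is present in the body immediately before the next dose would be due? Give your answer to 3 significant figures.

The 4 doses were given 176.8, 132.6, 88.4, 44.2 minutes ago.
Total = 839·(1/2)^(176.8/39.7) + 839·(1/2)^(132.6/39.7) + 839·(1/2)^(88.4/39.7) + 839·(1/2)^(44.2/39.7)
      = 38.296 + 82.853 + 179.25 + 387.8 ≈ 688.2 μg.

688 μg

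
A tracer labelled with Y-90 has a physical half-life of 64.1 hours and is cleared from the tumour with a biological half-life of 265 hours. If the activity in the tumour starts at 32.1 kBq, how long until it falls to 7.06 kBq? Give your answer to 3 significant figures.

113 hours

1/t_eff = 1/t_phys + 1/t_biol = 1/64.1 + 1/265 = 0.019374 per hour.
t_eff = 64.1 × 265 / (64.1 + 265) ≈ 51.615 hours.
n = log₂(32.1/7.06) ≈ 2.1848; t = 2.1848 × 51.615 ≈ 112.77 hours.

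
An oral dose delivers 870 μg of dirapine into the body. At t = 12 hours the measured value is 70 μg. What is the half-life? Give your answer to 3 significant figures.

3.30 hours

A/A₀ = 70/870 ≈ 0.08046.
n = log₂(12.429) ≈ 3.6356 half-lives elapsed in 12 hours.
t½ = 12/3.6356 ≈ 3.3007 hours.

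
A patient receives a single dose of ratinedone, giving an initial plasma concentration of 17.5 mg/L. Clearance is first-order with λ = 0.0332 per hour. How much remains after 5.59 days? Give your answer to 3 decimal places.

t½ = ln 2 / λ = 0.69315 / 0.0332 ≈ 20.878 hours.
Convert the elapsed time: 5.59 days = 134.16 hours.
Number of half-lives: n = 134.16/20.878 ≈ 6.4259.
Remaining = 17.5 × (1/2)^6.4259 = 17.5 × 0.011631 ≈ 0.20354 mg/L.

0.204 mg/L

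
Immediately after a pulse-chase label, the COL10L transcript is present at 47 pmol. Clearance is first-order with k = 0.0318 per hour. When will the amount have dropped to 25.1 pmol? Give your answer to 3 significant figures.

19.7 hours

t½ = ln 2 / k = 0.69315 / 0.0318 ≈ 21.797 hours.
Fraction remaining = 25.1/47 ≈ 0.53404.
n = log₂(47/25.1) = ln(1.8725)/ln 2 ≈ 0.90497 half-lives.
t = n × t½ = 0.90497 × 21.797 ≈ 19.726 hours.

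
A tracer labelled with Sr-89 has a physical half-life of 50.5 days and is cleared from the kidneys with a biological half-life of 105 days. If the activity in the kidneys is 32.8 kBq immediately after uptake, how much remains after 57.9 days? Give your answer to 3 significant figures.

1/t_eff = 1/t_phys + 1/t_biol = 1/50.5 + 1/105 = 0.029326 per day.
t_eff = 50.5 × 105 / (50.5 + 105) ≈ 34.1 days.
Remaining = 32.8 × (1/2)^(57.9/34.1) = 32.8 × (1/2)^1.698 ≈ 10.11 kBq.

10.1 kBq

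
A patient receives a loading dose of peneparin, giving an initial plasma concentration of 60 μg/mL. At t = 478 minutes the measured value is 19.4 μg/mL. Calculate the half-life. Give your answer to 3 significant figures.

293 minutes

A/A₀ = 19.4/60 ≈ 0.32333.
n = log₂(3.0928) ≈ 1.6289 half-lives elapsed in 478 minutes.
t½ = 478/1.6289 ≈ 293.45 minutes.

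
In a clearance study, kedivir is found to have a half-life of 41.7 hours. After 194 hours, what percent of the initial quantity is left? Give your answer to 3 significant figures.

n = 194/41.7 ≈ 4.6523 half-lives.
Fraction remaining = (1/2)^4.6523 ≈ 0.039767, i.e. 3.9767%.

3.98%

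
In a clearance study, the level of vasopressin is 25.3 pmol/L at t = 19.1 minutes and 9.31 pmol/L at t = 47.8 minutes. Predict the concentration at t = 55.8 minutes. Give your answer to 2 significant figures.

7.0 pmol/L

Over Δt = 47.8 − 19.1 = 28.7 minutes, the level fell by a factor of 25.3/9.31 ≈ 2.7175.
n = log₂(2.7175) ≈ 1.4423 half-lives, so t½ = 28.7/1.4423 ≈ 19.899 minutes.
From t = 47.8 to t = 55.8: 9.31 × (1/2)^((55.8−47.8)/19.899) ≈ 7.0457 pmol/L.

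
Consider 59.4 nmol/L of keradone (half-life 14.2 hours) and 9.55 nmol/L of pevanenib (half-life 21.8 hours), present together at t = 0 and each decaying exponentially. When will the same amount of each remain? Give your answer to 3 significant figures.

Set 59.4·(1/2)^(t/14.2) = 9.55·(1/2)^(t/21.8).
Taking log₂: log₂(59.4/9.55) = t·(1/14.2 − 1/21.8).
log₂(6.2199) = 2.6369; 1/14.2 − 1/21.8 = 0.024551.
t = 2.6369 / 0.024551 ≈ 107.4 hours.

107 hours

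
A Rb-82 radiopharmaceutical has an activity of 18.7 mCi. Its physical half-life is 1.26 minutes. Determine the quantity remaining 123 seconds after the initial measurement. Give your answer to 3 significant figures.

Convert the elapsed time: 123 seconds = 2.05 minutes.
Number of half-lives: n = 2.05/1.26 ≈ 1.627.
Remaining = 18.7 × (1/2)^1.627 = 18.7 × 0.32376 ≈ 6.0544 mCi.

6.05 mCi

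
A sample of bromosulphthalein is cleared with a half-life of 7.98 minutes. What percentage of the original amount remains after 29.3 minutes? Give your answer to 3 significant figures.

n = 29.3/7.98 ≈ 3.6717 half-lives.
Fraction remaining = (1/2)^3.6717 ≈ 0.078472, i.e. 7.8472%.

7.85%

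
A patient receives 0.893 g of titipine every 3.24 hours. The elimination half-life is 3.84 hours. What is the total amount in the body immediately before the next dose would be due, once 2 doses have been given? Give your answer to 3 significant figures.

0.775 g

The 2 doses were given 6.48, 3.24 hours ago.
Total = 0.893·(1/2)^(6.48/3.84) + 0.893·(1/2)^(3.24/3.84)
      = 0.27724 + 0.49757 ≈ 0.77482 g.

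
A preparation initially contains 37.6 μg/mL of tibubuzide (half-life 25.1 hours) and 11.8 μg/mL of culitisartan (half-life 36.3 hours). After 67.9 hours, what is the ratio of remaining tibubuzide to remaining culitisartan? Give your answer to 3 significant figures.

tibubuzide: 37.6 × (1/2)^(67.9/25.1) = 37.6 × (1/2)^2.7052 ≈ 5.7656 μg/mL.
culitisartan: 11.8 × (1/2)^(67.9/36.3) = 11.8 × (1/2)^1.8705 ≈ 3.227 μg/mL.
Ratio ≈ 5.7656 / 3.227 ≈ 1.7867.

1.79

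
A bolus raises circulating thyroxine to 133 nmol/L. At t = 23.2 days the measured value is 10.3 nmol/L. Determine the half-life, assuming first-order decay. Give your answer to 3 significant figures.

6.29 days

A/A₀ = 10.3/133 ≈ 0.077444.
n = log₂(12.913) ≈ 3.6907 half-lives elapsed in 23.2 days.
t½ = 23.2/3.6907 ≈ 6.2861 days.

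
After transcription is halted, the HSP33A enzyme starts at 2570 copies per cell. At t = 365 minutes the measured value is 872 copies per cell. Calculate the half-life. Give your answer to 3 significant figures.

A/A₀ = 872/2570 ≈ 0.3393.
n = log₂(2.9472) ≈ 1.5594 half-lives elapsed in 365 minutes.
t½ = 365/1.5594 ≈ 234.07 minutes.

234 minutes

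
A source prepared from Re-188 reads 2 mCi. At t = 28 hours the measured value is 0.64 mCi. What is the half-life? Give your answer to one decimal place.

17.0 hours

A/A₀ = 0.64/2 ≈ 0.32.
n = log₂(3.125) ≈ 1.6439 half-lives elapsed in 28 hours.
t½ = 28/1.6439 ≈ 17.033 hours.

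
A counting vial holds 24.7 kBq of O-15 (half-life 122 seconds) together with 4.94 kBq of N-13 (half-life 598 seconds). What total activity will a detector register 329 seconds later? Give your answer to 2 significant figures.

O-15: 24.7 × (1/2)^(329/122) = 24.7 × (1/2)^2.6967 ≈ 3.8098 kBq.
N-13: 4.94 × (1/2)^(329/598) = 4.94 × (1/2)^0.55017 ≈ 3.3737 kBq.
Total = 3.8098 + 3.3737 ≈ 7.1835 kBq.

7.2 kBq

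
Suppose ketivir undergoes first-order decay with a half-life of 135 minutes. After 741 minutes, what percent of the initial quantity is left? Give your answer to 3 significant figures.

n = 741/135 ≈ 5.4889 half-lives.
Fraction remaining = (1/2)^5.4889 ≈ 0.022268, i.e. 2.2268%.

2.23%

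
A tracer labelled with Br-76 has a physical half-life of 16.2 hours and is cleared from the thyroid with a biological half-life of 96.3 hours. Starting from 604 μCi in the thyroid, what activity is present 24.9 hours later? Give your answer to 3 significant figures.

174 μCi

1/t_eff = 1/t_phys + 1/t_biol = 1/16.2 + 1/96.3 = 0.072113 per hour.
t_eff = 16.2 × 96.3 / (16.2 + 96.3) ≈ 13.867 hours.
Remaining = 604 × (1/2)^(24.9/13.867) = 604 × (1/2)^1.7956 ≈ 173.98 μCi.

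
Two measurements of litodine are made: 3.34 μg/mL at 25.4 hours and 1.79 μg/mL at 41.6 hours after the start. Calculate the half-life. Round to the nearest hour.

Over Δt = 41.6 − 25.4 = 16.2 hours, the level fell by a factor of 3.34/1.79 ≈ 1.8659.
n = log₂(1.8659) ≈ 0.89989 half-lives, so t½ = 16.2/0.89989 ≈ 18.002 hours.

18 hours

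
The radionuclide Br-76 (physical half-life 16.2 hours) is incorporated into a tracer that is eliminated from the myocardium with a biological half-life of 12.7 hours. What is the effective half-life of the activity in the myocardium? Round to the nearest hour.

1/t_eff = 1/t_phys + 1/t_biol = 1/16.2 + 1/12.7 = 0.14047 per hour.
t_eff = 16.2 × 12.7 / (16.2 + 12.7) ≈ 7.119 hours.

7 hours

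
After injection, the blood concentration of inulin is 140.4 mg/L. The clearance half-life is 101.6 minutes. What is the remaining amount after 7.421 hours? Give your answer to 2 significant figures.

Convert the elapsed time: 7.421 hours = 445.26 minutes.
Number of half-lives: n = 445.26/101.6 ≈ 4.3825.
Remaining = 140.4 × (1/2)^4.3825 = 140.4 × 0.047945 ≈ 6.7315 mg/L.

6.7 mg/L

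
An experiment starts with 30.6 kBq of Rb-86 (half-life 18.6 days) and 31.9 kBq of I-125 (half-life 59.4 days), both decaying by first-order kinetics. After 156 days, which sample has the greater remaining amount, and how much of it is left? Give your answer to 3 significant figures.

Rb-86: 30.6 × (1/2)^8.3871 ≈ 0.091402 kBq.
I-125: 31.9 × (1/2)^2.6263 ≈ 5.1666 kBq.
I-125 has more remaining, at ≈ 5.1666 kBq.

I-125, 5.17 kBq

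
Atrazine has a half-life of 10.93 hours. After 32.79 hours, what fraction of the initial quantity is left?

0.125

n = 32.79/10.93 ≈ 3 half-lives.
Fraction remaining = (1/2)^3 ≈ 0.125.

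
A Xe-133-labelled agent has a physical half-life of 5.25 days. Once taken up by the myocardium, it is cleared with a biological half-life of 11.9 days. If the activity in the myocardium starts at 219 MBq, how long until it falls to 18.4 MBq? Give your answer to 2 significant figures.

1/t_eff = 1/t_phys + 1/t_biol = 1/5.25 + 1/11.9 = 0.27451 per day.
t_eff = 5.25 × 11.9 / (5.25 + 11.9) ≈ 3.6429 days.
n = log₂(219/18.4) ≈ 3.5732; t = 3.5732 × 3.6429 ≈ 13.016 days.

13 days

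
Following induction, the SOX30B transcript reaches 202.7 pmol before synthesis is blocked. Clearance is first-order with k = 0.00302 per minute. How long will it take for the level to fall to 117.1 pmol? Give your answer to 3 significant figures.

t½ = ln 2 / k = 0.69315 / 0.00302 ≈ 229.52 minutes.
Fraction remaining = 117.1/202.7 ≈ 0.5777.
n = log₂(202.7/117.1) = ln(1.731)/ln 2 ≈ 0.79161 half-lives.
t = n × t½ = 0.79161 × 229.52 ≈ 181.69 minutes.

182 minutes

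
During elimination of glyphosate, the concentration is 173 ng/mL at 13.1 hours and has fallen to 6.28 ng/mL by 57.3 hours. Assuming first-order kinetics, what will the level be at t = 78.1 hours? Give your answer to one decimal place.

1.3 ng/mL

Over Δt = 57.3 − 13.1 = 44.2 hours, the level fell by a factor of 173/6.28 ≈ 27.548.
n = log₂(27.548) ≈ 4.7839 half-lives, so t½ = 44.2/4.7839 ≈ 9.2394 hours.
From t = 57.3 to t = 78.1: 6.28 × (1/2)^((78.1−57.3)/9.2394) ≈ 1.3191 ng/mL.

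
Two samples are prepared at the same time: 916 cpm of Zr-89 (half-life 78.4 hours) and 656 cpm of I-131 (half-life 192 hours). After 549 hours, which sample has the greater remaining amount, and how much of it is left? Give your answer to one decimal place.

I-131, 90.4 cpm

Zr-89: 916 × (1/2)^7.0026 ≈ 7.1436 cpm.
I-131: 656 × (1/2)^2.8594 ≈ 90.395 cpm.
I-131 has more remaining, at ≈ 90.395 cpm.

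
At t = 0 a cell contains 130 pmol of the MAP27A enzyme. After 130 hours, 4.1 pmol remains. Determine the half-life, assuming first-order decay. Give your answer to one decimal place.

26.1 hours

A/A₀ = 4.1/130 ≈ 0.031538.
n = log₂(31.707) ≈ 4.9867 half-lives elapsed in 130 hours.
t½ = 130/4.9867 ≈ 26.069 hours.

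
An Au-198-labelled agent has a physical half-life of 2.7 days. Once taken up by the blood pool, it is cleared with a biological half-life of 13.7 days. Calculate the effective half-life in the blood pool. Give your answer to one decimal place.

2.3 days

1/t_eff = 1/t_phys + 1/t_biol = 1/2.7 + 1/13.7 = 0.44336 per day.
t_eff = 2.7 × 13.7 / (2.7 + 13.7) ≈ 2.2555 days.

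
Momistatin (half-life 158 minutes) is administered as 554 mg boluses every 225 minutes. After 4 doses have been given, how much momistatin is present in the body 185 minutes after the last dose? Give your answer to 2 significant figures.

The 4 doses were given 860, 635, 410, 185 minutes ago.
Total = 554·(1/2)^(860/158) + 554·(1/2)^(635/158) + 554·(1/2)^(410/158) + 554·(1/2)^(185/158)
      = 12.735 + 34.172 + 91.697 + 246.06 ≈ 384.66 mg.

380 mg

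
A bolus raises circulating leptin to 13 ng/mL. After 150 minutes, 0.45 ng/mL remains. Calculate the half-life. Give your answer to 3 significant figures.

30.9 minutes

A/A₀ = 0.45/13 ≈ 0.034615.
n = log₂(28.889) ≈ 4.8524 half-lives elapsed in 150 minutes.
t½ = 150/4.8524 ≈ 30.912 minutes.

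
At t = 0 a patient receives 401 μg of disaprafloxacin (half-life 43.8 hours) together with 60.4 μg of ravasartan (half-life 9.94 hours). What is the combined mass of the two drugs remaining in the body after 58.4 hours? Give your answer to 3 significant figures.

disaprafloxacin: 401 × (1/2)^(58.4/43.8) = 401 × (1/2)^1.3333 ≈ 159.14 μg.
ravasartan: 60.4 × (1/2)^(58.4/9.94) = 60.4 × (1/2)^5.8753 ≈ 1.029 μg.
Total = 159.14 + 1.029 ≈ 160.17 μg.

160 μg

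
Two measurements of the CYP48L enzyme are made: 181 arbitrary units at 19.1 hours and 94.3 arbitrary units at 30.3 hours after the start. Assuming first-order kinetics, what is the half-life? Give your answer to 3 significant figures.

11.9 hours

Over Δt = 30.3 − 19.1 = 11.2 hours, the level fell by a factor of 181/94.3 ≈ 1.9194.
n = log₂(1.9194) ≈ 0.94066 half-lives, so t½ = 11.2/0.94066 ≈ 11.907 hours.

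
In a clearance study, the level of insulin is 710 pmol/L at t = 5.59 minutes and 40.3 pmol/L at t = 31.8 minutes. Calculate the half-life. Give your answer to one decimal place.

6.3 minutes

Over Δt = 31.8 − 5.59 = 26.21 minutes, the level fell by a factor of 710/40.3 ≈ 17.618.
n = log₂(17.618) ≈ 4.139 half-lives, so t½ = 26.21/4.139 ≈ 6.3325 minutes.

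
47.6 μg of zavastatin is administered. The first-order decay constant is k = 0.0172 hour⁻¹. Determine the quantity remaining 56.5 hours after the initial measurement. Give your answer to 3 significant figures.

t½ = ln 2 / k = 0.69315 / 0.0172 ≈ 40.299 hours.
Number of half-lives: n = 56.5/40.299 ≈ 1.402.
Remaining = 47.6 × (1/2)^1.402 = 47.6 × 0.3784 ≈ 18.012 μg.

18.0 μg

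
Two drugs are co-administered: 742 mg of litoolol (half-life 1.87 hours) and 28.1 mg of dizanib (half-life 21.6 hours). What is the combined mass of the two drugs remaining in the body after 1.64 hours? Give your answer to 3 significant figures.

431 mg

litoolol: 742 × (1/2)^(1.64/1.87) = 742 × (1/2)^0.87701 ≈ 404.02 mg.
dizanib: 28.1 × (1/2)^(1.64/21.6) = 28.1 × (1/2)^0.075926 ≈ 26.659 mg.
Total = 404.02 + 26.659 ≈ 430.68 mg.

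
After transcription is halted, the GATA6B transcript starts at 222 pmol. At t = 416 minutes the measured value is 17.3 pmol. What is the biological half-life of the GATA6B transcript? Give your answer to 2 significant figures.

A/A₀ = 17.3/222 ≈ 0.077928.
n = log₂(12.832) ≈ 3.6817 half-lives elapsed in 416 minutes.
t½ = 416/3.6817 ≈ 112.99 minutes.

110 minutes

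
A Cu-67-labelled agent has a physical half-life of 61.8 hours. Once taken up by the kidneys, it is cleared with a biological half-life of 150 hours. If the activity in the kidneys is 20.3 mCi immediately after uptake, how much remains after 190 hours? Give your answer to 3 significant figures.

1/t_eff = 1/t_phys + 1/t_biol = 1/61.8 + 1/150 = 0.022848 per hour.
t_eff = 61.8 × 150 / (61.8 + 150) ≈ 43.768 hours.
Remaining = 20.3 × (1/2)^(190/43.768) = 20.3 × (1/2)^4.3411 ≈ 1.0016 mCi.

1.00 mCi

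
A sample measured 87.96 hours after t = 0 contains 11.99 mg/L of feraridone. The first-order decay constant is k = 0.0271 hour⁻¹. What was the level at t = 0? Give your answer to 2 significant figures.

t½ = ln 2 / k = 0.69315 / 0.0271 ≈ 25.577 hours.
Number of half-lives elapsed: n = 87.96/25.577 ≈ 3.439.
A₀ = A × 2^n = 11.99 × 2^3.439 = 11.99 × 10.845 ≈ 130.03 mg/L.

130 mg/L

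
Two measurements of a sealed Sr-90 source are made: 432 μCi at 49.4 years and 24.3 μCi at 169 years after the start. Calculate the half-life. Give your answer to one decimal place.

28.8 years

Over Δt = 169 − 49.4 = 119.6 years, the level fell by a factor of 432/24.3 ≈ 17.778.
n = log₂(17.778) ≈ 4.152 half-lives, so t½ = 119.6/4.152 ≈ 28.805 years.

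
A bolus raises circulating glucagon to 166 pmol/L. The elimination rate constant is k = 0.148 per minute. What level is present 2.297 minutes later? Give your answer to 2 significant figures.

t½ = ln 2 / k = 0.69315 / 0.148 ≈ 4.6834 minutes.
Number of half-lives: n = 2.297/4.6834 ≈ 0.49045.
Remaining = 166 × (1/2)^0.49045 = 166 × 0.7118 ≈ 118.16 pmol/L.

120 pmol/L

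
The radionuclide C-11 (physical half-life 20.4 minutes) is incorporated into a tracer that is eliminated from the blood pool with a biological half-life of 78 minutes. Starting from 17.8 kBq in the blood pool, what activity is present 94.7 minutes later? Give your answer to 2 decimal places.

1/t_eff = 1/t_phys + 1/t_biol = 1/20.4 + 1/78 = 0.06184 per minute.
t_eff = 20.4 × 78 / (20.4 + 78) ≈ 16.171 minutes.
Remaining = 17.8 × (1/2)^(94.7/16.171) = 17.8 × (1/2)^5.8563 ≈ 0.30726 kBq.

0.31 kBq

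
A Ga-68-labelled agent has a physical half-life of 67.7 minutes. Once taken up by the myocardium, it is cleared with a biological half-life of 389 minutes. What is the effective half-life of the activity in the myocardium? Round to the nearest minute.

58 minutes

1/t_eff = 1/t_phys + 1/t_biol = 1/67.7 + 1/389 = 0.017342 per minute.
t_eff = 67.7 × 389 / (67.7 + 389) ≈ 57.664 minutes.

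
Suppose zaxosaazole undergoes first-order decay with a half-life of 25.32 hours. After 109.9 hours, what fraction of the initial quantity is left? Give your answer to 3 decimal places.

0.049

n = 109.9/25.32 ≈ 4.3404 half-lives.
Fraction remaining = (1/2)^4.3404 ≈ 0.049362.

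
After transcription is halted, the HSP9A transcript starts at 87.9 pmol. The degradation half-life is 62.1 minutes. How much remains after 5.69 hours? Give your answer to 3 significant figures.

1.95 pmol

Convert the elapsed time: 5.69 hours = 341.4 minutes.
Number of half-lives: n = 341.4/62.1 ≈ 5.4976.
Remaining = 87.9 × (1/2)^5.4976 = 87.9 × 0.022134 ≈ 1.9456 pmol.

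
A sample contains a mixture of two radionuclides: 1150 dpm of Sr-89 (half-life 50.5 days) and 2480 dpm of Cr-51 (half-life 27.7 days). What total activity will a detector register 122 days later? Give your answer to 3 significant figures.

Sr-89: 1150 × (1/2)^(122/50.5) = 1150 × (1/2)^2.4158 ≈ 215.5 dpm.
Cr-51: 2480 × (1/2)^(122/27.7) = 2480 × (1/2)^4.4043 ≈ 117.12 dpm.
Total = 215.5 + 117.12 ≈ 332.62 dpm.

333 dpm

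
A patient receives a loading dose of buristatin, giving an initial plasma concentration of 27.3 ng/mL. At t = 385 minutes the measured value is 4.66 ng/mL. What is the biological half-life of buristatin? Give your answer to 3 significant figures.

A/A₀ = 4.66/27.3 ≈ 0.1707.
n = log₂(5.8584) ≈ 2.5505 half-lives elapsed in 385 minutes.
t½ = 385/2.5505 ≈ 150.95 minutes.

151 minutes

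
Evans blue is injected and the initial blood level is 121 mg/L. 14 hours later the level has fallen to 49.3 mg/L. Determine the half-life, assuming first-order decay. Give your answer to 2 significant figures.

A/A₀ = 49.3/121 ≈ 0.40744.
n = log₂(2.4544) ≈ 1.2953 half-lives elapsed in 14 hours.
t½ = 14/1.2953 ≈ 10.808 hours.

11 hours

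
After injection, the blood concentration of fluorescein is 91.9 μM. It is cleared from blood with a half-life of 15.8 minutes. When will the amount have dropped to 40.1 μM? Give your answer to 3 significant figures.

18.9 minutes

Fraction remaining = 40.1/91.9 ≈ 0.43634.
n = log₂(91.9/40.1) = ln(2.2918)/ln 2 ≈ 1.1965 half-lives.
t = n × t½ = 1.1965 × 15.8 ≈ 18.904 minutes.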